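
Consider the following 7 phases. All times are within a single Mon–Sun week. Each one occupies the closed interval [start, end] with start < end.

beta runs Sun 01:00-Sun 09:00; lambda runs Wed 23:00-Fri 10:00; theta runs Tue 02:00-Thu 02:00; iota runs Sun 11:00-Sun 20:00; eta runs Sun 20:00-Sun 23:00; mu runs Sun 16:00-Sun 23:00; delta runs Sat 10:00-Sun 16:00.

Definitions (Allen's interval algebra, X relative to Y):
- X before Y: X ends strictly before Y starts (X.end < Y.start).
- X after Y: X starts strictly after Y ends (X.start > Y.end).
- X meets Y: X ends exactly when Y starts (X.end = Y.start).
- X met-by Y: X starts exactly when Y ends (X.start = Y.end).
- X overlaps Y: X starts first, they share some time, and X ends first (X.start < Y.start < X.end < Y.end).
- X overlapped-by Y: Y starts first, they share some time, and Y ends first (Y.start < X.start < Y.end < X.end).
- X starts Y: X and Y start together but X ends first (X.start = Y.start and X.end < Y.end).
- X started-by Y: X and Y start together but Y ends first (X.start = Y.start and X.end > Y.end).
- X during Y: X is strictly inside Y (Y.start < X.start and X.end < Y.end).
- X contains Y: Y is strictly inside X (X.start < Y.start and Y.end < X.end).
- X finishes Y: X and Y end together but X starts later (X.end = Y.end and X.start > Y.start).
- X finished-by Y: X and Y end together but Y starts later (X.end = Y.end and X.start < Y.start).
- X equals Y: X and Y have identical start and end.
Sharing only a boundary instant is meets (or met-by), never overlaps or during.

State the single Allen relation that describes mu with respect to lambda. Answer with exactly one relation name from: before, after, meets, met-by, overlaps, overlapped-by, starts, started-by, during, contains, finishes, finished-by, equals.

after

mu = [Sun 16:00, Sun 23:00]; lambda = [Wed 23:00, Fri 10:00].
Compare endpoints: mu.start > lambda.start, mu.start > lambda.end, mu.end > lambda.start, mu.end > lambda.end.
That pattern is 'after'.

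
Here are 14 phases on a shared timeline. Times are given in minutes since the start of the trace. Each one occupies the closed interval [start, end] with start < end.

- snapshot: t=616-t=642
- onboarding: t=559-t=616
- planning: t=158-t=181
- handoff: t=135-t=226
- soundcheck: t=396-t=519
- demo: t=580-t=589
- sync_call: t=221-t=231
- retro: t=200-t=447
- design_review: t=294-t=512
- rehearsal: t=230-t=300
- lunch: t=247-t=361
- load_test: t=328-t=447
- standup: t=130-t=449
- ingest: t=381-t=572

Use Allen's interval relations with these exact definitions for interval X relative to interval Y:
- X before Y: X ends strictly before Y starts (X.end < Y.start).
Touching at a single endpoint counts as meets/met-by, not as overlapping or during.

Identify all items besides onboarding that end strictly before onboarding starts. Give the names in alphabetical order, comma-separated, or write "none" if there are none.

design_review, handoff, load_test, lunch, planning, rehearsal, retro, soundcheck, standup, sync_call

Target onboarding = [t=559, t=616].
demo [t=580, t=589] → during → no.
design_review [t=294, t=512] → before → yes.
handoff [t=135, t=226] → before → yes.
ingest [t=381, t=572] → overlaps → no.
load_test [t=328, t=447] → before → yes.
lunch [t=247, t=361] → before → yes.
planning [t=158, t=181] → before → yes.
rehearsal [t=230, t=300] → before → yes.
retro [t=200, t=447] → before → yes.
snapshot [t=616, t=642] → met-by → no.
soundcheck [t=396, t=519] → before → yes.
standup [t=130, t=449] → before → yes.
sync_call [t=221, t=231] → before → yes.
Result: design_review, handoff, load_test, lunch, planning, rehearsal, retro, soundcheck, standup, sync_call.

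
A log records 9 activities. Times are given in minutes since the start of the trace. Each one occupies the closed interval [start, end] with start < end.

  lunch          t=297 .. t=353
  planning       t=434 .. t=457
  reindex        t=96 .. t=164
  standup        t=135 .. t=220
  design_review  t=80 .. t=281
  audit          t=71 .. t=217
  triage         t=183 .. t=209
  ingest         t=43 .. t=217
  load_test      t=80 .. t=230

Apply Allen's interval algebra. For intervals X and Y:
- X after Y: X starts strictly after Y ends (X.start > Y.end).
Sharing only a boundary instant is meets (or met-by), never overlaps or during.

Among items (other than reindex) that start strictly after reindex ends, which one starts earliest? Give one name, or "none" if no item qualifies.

triage

Target reindex = [t=96, t=164].
audit [t=71, t=217] → contains → excluded.
design_review [t=80, t=281] → contains → excluded.
ingest [t=43, t=217] → contains → excluded.
load_test [t=80, t=230] → contains → excluded.
lunch [t=297, t=353] → after → candidate.
planning [t=434, t=457] → after → candidate.
standup [t=135, t=220] → overlapped-by → excluded.
triage [t=183, t=209] → after → candidate.
Among candidates, earliest start is t=183 → triage.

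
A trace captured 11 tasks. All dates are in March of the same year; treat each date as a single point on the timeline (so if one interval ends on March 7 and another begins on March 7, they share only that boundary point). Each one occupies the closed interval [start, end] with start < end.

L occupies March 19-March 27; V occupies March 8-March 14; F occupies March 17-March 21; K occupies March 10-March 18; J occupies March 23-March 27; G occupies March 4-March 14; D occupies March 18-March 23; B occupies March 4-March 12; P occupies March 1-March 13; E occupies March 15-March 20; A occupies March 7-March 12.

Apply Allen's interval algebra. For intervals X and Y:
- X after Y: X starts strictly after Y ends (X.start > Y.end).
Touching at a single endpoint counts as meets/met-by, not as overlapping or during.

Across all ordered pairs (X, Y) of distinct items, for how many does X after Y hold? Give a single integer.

Checking all 110 ordered pairs for relation 'after'; matching pairs in alphabetical order:
(D, A): D after A ✓
(D, B): D after B ✓
(D, G): D after G ✓
(D, P): D after P ✓
(D, V): D after V ✓
(E, A): E after A ✓
(E, B): E after B ✓
(E, G): E after G ✓
(E, P): E after P ✓
(E, V): E after V ✓
(F, A): F after A ✓
(F, B): F after B ✓
(F, G): F after G ✓
(F, P): F after P ✓
(F, V): F after V ✓
(J, A): J after A ✓
(J, B): J after B ✓
(J, E): J after E ✓
(J, F): J after F ✓
(J, G): J after G ✓
(J, K): J after K ✓
(J, P): J after P ✓
(J, V): J after V ✓
(L, A): L after A ✓
... plus 5 further pairs not listed.
Count: 29.

29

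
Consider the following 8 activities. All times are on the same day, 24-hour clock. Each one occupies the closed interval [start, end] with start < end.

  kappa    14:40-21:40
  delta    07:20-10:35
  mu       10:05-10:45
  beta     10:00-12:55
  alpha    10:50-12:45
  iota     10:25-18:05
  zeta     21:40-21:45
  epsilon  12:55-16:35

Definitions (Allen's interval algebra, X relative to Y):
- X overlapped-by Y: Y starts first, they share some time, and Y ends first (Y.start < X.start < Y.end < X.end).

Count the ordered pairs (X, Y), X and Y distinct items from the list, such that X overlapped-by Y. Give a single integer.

Checking all 56 ordered pairs for relation 'overlapped-by'; matching pairs in alphabetical order:
(beta, delta): beta overlapped-by delta ✓
(iota, beta): iota overlapped-by beta ✓
(iota, delta): iota overlapped-by delta ✓
(iota, mu): iota overlapped-by mu ✓
(kappa, epsilon): kappa overlapped-by epsilon ✓
(kappa, iota): kappa overlapped-by iota ✓
(mu, delta): mu overlapped-by delta ✓
Count: 7.

7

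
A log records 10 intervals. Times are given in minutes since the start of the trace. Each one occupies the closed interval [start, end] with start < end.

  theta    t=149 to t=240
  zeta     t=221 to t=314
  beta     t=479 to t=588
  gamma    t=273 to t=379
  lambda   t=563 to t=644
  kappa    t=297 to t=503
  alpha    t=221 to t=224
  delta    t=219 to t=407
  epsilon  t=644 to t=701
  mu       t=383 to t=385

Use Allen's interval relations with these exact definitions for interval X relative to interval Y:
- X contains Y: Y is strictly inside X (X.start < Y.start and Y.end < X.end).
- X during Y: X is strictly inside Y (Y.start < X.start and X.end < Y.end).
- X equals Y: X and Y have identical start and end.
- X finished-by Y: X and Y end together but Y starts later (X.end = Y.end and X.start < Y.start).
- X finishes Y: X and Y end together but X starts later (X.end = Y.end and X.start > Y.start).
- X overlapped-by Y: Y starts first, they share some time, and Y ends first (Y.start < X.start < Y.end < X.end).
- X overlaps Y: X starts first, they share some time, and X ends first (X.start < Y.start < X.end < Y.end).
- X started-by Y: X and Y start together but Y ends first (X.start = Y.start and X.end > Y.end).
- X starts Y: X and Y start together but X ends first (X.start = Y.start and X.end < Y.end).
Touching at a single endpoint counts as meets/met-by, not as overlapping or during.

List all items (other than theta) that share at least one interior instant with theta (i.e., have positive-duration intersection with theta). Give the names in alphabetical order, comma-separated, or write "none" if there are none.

alpha, delta, zeta

Target theta = [t=149, t=240].
alpha [t=221, t=224] → during → yes.
beta [t=479, t=588] → after → no.
delta [t=219, t=407] → overlapped-by → yes.
epsilon [t=644, t=701] → after → no.
gamma [t=273, t=379] → after → no.
kappa [t=297, t=503] → after → no.
lambda [t=563, t=644] → after → no.
mu [t=383, t=385] → after → no.
zeta [t=221, t=314] → overlapped-by → yes.
Result: alpha, delta, zeta.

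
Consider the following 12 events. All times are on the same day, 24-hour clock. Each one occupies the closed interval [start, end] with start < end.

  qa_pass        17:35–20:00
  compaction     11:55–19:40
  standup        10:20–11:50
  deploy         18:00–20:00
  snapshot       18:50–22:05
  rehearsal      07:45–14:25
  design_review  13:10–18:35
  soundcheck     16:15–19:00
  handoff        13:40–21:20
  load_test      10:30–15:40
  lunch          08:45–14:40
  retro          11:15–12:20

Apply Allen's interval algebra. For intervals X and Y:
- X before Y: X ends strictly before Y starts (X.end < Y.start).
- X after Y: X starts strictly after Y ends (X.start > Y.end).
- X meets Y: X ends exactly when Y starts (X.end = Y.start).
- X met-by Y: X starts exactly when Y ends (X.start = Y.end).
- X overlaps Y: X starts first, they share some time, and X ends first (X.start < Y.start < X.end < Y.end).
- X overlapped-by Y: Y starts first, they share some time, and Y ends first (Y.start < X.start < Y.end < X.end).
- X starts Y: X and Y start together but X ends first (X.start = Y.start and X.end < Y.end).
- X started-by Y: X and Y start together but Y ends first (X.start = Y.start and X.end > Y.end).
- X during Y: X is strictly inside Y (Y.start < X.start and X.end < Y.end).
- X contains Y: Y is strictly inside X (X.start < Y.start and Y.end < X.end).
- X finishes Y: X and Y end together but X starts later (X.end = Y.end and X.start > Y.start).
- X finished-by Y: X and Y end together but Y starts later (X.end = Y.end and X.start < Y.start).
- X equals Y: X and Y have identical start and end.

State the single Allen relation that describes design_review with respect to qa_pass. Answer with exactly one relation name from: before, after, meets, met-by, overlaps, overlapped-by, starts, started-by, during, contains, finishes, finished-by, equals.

design_review = [13:10, 18:35]; qa_pass = [17:35, 20:00].
Compare endpoints: design_review.start < qa_pass.start, design_review.start < qa_pass.end, design_review.end > qa_pass.start, design_review.end < qa_pass.end.
That pattern is 'overlaps'.

overlaps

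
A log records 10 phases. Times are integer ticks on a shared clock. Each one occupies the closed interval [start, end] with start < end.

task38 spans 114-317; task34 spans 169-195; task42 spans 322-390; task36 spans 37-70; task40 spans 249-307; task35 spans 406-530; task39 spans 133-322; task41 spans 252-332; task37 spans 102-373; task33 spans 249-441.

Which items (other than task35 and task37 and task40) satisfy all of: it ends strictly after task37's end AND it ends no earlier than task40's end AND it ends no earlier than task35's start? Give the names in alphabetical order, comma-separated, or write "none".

task33

Conditions: its end is strictly after task37's end (X.end > 373) AND its end is no earlier than task40's end (X.end >= 307) AND its end is no earlier than task35's start (X.end >= 406).
task33: end 441 > 373? ✓; end 441 >= 307? ✓; end 441 >= 406? ✓ → yes.
task34: end 195 > 373? ✗; end 195 >= 307? ✗; end 195 >= 406? ✗ → no.
task36: end 70 > 373? ✗; end 70 >= 307? ✗; end 70 >= 406? ✗ → no.
task38: end 317 > 373? ✗; end 317 >= 307? ✓; end 317 >= 406? ✗ → no.
task39: end 322 > 373? ✗; end 322 >= 307? ✓; end 322 >= 406? ✗ → no.
task41: end 332 > 373? ✗; end 332 >= 307? ✓; end 332 >= 406? ✗ → no.
task42: end 390 > 373? ✓; end 390 >= 307? ✓; end 390 >= 406? ✗ → no.
Result: task33.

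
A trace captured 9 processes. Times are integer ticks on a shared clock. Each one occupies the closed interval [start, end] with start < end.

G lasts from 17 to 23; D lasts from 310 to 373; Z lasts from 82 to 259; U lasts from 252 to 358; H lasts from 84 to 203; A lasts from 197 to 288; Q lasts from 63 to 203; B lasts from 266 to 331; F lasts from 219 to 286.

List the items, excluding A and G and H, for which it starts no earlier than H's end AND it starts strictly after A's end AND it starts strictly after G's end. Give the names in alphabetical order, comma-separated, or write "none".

D

Conditions: its start is no earlier than H's end (X.start >= 203) AND its start is strictly after A's end (X.start > 288) AND its start is strictly after G's end (X.start > 23).
B: start 266 >= 203? ✓; start 266 > 288? ✗; start 266 > 23? ✓ → no.
D: start 310 >= 203? ✓; start 310 > 288? ✓; start 310 > 23? ✓ → yes.
F: start 219 >= 203? ✓; start 219 > 288? ✗; start 219 > 23? ✓ → no.
Q: start 63 >= 203? ✗; start 63 > 288? ✗; start 63 > 23? ✓ → no.
U: start 252 >= 203? ✓; start 252 > 288? ✗; start 252 > 23? ✓ → no.
Z: start 82 >= 203? ✗; start 82 > 288? ✗; start 82 > 23? ✓ → no.
Result: D.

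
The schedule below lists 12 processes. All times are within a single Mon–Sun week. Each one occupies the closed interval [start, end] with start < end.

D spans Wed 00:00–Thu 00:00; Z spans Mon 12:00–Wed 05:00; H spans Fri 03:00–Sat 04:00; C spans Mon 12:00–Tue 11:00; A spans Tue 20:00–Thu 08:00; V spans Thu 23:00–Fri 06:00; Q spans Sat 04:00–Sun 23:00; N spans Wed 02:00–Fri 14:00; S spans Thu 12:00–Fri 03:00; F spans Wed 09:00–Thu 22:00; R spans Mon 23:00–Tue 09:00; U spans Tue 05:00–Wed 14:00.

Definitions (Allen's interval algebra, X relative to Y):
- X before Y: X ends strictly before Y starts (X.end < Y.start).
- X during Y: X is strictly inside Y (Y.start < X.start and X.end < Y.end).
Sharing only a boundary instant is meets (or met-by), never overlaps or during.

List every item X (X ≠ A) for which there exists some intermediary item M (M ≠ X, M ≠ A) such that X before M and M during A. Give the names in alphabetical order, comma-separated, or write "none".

Target A = [Tue 20:00, Thu 08:00].
Intermediaries M with M during A: D.
Via D — items with X before D: C, R.
Union: C, R.

C, R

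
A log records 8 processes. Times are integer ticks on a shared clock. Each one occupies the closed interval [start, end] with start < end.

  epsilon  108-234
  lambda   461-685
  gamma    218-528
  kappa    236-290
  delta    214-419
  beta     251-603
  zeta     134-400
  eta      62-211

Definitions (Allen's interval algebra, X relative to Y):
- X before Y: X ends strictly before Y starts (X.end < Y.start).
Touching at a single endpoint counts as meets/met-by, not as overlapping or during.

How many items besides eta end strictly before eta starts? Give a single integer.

0

Target eta = [62, 211].
beta [251, 603] → after → no.
delta [214, 419] → after → no.
epsilon [108, 234] → overlapped-by → no.
gamma [218, 528] → after → no.
kappa [236, 290] → after → no.
lambda [461, 685] → after → no.
zeta [134, 400] → overlapped-by → no.
Total: 0.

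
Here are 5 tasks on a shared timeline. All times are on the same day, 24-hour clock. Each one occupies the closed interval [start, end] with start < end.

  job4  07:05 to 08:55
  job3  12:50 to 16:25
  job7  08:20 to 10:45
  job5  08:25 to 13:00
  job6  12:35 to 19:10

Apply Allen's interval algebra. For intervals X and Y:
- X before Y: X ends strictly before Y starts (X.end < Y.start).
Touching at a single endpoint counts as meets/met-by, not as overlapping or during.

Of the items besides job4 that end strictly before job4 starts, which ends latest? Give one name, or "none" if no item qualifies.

none

Target job4 = [07:05, 08:55].
job3 [12:50, 16:25] → after → excluded.
job5 [08:25, 13:00] → overlapped-by → excluded.
job6 [12:35, 19:10] → after → excluded.
job7 [08:20, 10:45] → overlapped-by → excluded.
No candidates → none.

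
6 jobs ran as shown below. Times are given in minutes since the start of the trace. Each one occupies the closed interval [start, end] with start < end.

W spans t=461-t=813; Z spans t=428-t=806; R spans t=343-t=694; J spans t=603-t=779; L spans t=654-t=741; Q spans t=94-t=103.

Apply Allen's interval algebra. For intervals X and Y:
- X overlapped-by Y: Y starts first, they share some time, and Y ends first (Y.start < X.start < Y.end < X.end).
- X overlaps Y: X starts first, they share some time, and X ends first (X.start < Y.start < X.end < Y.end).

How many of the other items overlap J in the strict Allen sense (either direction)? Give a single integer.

1

Target J = [t=603, t=779].
L [t=654, t=741] → during → no.
Q [t=94, t=103] → before → no.
R [t=343, t=694] → overlaps → counts.
W [t=461, t=813] → contains → no.
Z [t=428, t=806] → contains → no.
Total: 1.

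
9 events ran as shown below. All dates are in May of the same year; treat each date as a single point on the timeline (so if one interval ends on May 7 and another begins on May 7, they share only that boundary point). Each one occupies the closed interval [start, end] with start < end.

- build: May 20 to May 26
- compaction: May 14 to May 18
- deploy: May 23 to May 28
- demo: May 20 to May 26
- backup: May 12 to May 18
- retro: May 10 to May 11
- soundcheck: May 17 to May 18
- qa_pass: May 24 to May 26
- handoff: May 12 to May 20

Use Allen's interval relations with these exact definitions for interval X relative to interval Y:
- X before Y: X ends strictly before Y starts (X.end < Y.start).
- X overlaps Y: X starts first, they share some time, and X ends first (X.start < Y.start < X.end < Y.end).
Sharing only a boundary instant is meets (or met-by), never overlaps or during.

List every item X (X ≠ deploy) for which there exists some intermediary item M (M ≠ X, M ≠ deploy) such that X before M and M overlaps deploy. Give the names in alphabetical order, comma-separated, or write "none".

backup, compaction, retro, soundcheck

Target deploy = [May 23, May 28].
Intermediaries M with M overlaps deploy: build, demo.
Via build — items with X before build: backup, compaction, retro, soundcheck.
Via demo — items with X before demo: backup, compaction, retro, soundcheck.
Union: backup, compaction, retro, soundcheck.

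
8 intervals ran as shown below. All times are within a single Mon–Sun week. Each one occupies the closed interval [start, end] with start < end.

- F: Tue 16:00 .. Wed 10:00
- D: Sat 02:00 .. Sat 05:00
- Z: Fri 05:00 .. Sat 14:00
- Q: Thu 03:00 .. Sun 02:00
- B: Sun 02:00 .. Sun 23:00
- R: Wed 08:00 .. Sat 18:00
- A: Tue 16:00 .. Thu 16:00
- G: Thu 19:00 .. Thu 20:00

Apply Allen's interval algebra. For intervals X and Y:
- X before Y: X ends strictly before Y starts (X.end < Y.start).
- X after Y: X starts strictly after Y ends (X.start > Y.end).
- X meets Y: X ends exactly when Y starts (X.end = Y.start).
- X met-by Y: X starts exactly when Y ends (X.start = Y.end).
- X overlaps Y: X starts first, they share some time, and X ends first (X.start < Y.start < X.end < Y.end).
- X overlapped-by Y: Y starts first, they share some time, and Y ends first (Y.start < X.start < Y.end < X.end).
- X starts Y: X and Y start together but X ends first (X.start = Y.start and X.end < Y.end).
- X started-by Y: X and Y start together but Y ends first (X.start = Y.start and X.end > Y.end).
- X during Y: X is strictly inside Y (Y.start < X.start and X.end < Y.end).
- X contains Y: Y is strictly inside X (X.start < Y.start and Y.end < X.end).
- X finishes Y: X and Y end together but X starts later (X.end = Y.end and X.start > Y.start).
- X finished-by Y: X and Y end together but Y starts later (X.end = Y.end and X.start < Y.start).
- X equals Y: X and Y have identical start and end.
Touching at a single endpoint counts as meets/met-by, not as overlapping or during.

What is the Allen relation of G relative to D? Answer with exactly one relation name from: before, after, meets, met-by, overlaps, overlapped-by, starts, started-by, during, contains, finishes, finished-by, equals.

G = [Thu 19:00, Thu 20:00]; D = [Sat 02:00, Sat 05:00].
Compare endpoints: G.start < D.start, G.start < D.end, G.end < D.start, G.end < D.end.
That pattern is 'before'.

before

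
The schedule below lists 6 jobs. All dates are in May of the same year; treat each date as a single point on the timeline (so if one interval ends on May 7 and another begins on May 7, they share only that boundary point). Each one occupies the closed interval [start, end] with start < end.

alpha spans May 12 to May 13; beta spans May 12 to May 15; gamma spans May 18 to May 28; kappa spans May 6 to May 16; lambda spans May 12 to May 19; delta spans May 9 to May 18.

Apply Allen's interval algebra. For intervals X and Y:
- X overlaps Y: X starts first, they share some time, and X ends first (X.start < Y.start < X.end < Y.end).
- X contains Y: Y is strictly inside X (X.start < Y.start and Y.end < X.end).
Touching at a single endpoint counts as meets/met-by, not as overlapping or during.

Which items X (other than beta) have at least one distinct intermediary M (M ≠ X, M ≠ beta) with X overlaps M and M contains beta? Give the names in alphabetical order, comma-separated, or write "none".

Target beta = [May 12, May 15].
Intermediaries M with M contains beta: delta, kappa.
Via delta — items with X overlaps delta: kappa.
Via kappa — items with X overlaps kappa: none.
Union: kappa.

kappa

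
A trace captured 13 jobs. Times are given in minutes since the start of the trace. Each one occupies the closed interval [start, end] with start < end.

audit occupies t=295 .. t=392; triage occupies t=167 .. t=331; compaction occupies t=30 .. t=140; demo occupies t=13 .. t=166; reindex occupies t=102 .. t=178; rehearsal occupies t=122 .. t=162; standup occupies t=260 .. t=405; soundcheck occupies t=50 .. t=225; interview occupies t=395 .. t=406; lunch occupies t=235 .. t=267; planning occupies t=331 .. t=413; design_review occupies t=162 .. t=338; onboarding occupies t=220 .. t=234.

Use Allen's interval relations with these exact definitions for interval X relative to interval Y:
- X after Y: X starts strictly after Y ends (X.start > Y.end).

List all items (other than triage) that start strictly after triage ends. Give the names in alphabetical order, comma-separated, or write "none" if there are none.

interview

Target triage = [t=167, t=331].
audit [t=295, t=392] → overlapped-by → no.
compaction [t=30, t=140] → before → no.
demo [t=13, t=166] → before → no.
design_review [t=162, t=338] → contains → no.
interview [t=395, t=406] → after → yes.
lunch [t=235, t=267] → during → no.
onboarding [t=220, t=234] → during → no.
planning [t=331, t=413] → met-by → no.
rehearsal [t=122, t=162] → before → no.
reindex [t=102, t=178] → overlaps → no.
soundcheck [t=50, t=225] → overlaps → no.
standup [t=260, t=405] → overlapped-by → no.
Result: interview.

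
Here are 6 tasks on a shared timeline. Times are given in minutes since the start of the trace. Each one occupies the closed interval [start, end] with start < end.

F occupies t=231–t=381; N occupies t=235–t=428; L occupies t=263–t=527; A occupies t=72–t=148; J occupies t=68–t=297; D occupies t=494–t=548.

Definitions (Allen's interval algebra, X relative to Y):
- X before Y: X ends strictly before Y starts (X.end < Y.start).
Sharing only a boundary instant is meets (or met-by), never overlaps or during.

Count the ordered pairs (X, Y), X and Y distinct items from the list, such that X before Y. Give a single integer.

7

Checking all 30 ordered pairs for relation 'before'; matching pairs in alphabetical order:
(A, D): A before D ✓
(A, F): A before F ✓
(A, L): A before L ✓
(A, N): A before N ✓
(F, D): F before D ✓
(J, D): J before D ✓
(N, D): N before D ✓
Count: 7.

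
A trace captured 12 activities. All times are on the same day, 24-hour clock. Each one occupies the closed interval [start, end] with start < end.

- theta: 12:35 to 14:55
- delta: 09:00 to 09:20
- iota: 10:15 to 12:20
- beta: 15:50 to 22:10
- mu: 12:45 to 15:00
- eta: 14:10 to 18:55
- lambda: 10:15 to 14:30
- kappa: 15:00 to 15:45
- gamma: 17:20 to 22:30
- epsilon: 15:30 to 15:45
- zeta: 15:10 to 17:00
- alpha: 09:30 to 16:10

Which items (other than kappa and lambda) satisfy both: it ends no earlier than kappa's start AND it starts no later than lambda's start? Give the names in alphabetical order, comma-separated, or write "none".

alpha

Conditions: its end is no earlier than kappa's start (X.end >= 15:00) AND its start is no later than lambda's start (X.start <= 10:15).
alpha: end 16:10 >= 15:00? ✓; start 09:30 <= 10:15? ✓ → yes.
beta: end 22:10 >= 15:00? ✓; start 15:50 <= 10:15? ✗ → no.
delta: end 09:20 >= 15:00? ✗; start 09:00 <= 10:15? ✓ → no.
epsilon: end 15:45 >= 15:00? ✓; start 15:30 <= 10:15? ✗ → no.
eta: end 18:55 >= 15:00? ✓; start 14:10 <= 10:15? ✗ → no.
gamma: end 22:30 >= 15:00? ✓; start 17:20 <= 10:15? ✗ → no.
iota: end 12:20 >= 15:00? ✗; start 10:15 <= 10:15? ✓ → no.
mu: end 15:00 >= 15:00? ✓; start 12:45 <= 10:15? ✗ → no.
theta: end 14:55 >= 15:00? ✗; start 12:35 <= 10:15? ✗ → no.
zeta: end 17:00 >= 15:00? ✓; start 15:10 <= 10:15? ✗ → no.
Result: alpha.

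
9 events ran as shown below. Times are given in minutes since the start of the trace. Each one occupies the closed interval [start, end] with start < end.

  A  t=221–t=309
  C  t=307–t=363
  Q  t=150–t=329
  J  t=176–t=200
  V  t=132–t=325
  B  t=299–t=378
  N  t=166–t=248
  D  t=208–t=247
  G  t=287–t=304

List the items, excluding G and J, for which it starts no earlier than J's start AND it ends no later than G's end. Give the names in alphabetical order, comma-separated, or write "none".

D

Conditions: its start is no earlier than J's start (X.start >= t=176) AND its end is no later than G's end (X.end <= t=304).
A: start t=221 >= t=176? ✓; end t=309 <= t=304? ✗ → no.
B: start t=299 >= t=176? ✓; end t=378 <= t=304? ✗ → no.
C: start t=307 >= t=176? ✓; end t=363 <= t=304? ✗ → no.
D: start t=208 >= t=176? ✓; end t=247 <= t=304? ✓ → yes.
N: start t=166 >= t=176? ✗; end t=248 <= t=304? ✓ → no.
Q: start t=150 >= t=176? ✗; end t=329 <= t=304? ✗ → no.
V: start t=132 >= t=176? ✗; end t=325 <= t=304? ✗ → no.
Result: D.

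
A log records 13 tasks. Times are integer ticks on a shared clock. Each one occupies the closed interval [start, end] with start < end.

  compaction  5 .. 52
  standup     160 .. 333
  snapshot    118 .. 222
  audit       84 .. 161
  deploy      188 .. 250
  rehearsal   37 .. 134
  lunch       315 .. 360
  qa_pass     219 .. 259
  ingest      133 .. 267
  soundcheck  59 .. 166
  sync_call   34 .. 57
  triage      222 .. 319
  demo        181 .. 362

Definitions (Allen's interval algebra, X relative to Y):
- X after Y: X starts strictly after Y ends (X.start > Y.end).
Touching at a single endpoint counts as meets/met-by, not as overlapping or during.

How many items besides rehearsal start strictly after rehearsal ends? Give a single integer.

6

Target rehearsal = [37, 134].
audit [84, 161] → overlapped-by → no.
compaction [5, 52] → overlaps → no.
demo [181, 362] → after → counts.
deploy [188, 250] → after → counts.
ingest [133, 267] → overlapped-by → no.
lunch [315, 360] → after → counts.
qa_pass [219, 259] → after → counts.
snapshot [118, 222] → overlapped-by → no.
soundcheck [59, 166] → overlapped-by → no.
standup [160, 333] → after → counts.
sync_call [34, 57] → overlaps → no.
triage [222, 319] → after → counts.
Total: 6.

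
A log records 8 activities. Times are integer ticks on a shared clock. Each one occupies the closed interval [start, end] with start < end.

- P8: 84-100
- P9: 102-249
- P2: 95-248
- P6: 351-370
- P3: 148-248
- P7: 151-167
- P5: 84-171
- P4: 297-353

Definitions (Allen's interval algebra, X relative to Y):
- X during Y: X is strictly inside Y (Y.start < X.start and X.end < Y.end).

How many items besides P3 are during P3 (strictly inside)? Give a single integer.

1

Target P3 = [148, 248].
P2 [95, 248] → finished-by → no.
P4 [297, 353] → after → no.
P5 [84, 171] → overlaps → no.
P6 [351, 370] → after → no.
P7 [151, 167] → during → counts.
P8 [84, 100] → before → no.
P9 [102, 249] → contains → no.
Total: 1.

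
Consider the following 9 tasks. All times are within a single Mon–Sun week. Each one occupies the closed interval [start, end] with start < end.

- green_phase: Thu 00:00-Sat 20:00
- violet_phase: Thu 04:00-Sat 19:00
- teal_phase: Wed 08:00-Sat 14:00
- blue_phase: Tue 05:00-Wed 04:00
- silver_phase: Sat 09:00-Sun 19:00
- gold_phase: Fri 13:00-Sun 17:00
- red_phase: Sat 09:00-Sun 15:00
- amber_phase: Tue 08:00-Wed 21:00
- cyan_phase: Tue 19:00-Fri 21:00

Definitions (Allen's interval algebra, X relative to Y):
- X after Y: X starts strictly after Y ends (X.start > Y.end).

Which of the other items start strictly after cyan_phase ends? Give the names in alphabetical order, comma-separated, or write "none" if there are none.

Target cyan_phase = [Tue 19:00, Fri 21:00].
amber_phase [Tue 08:00, Wed 21:00] → overlaps → no.
blue_phase [Tue 05:00, Wed 04:00] → overlaps → no.
gold_phase [Fri 13:00, Sun 17:00] → overlapped-by → no.
green_phase [Thu 00:00, Sat 20:00] → overlapped-by → no.
red_phase [Sat 09:00, Sun 15:00] → after → yes.
silver_phase [Sat 09:00, Sun 19:00] → after → yes.
teal_phase [Wed 08:00, Sat 14:00] → overlapped-by → no.
violet_phase [Thu 04:00, Sat 19:00] → overlapped-by → no.
Result: red_phase, silver_phase.

red_phase, silver_phase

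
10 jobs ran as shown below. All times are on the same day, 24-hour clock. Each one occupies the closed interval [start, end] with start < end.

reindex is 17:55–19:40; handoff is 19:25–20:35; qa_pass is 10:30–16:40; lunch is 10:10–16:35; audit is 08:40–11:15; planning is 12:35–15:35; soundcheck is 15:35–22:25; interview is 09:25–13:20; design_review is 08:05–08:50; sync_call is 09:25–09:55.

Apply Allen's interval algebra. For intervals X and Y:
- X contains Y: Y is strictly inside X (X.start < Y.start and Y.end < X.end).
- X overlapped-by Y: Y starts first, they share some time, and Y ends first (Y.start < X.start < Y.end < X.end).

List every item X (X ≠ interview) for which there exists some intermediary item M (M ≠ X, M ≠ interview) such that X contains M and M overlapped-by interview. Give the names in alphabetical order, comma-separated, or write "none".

Target interview = [09:25, 13:20].
Intermediaries M with M overlapped-by interview: lunch, planning, qa_pass.
Via lunch — items with X contains lunch: none.
Via planning — items with X contains planning: lunch, qa_pass.
Via qa_pass — items with X contains qa_pass: none.
Union: lunch, qa_pass.

lunch, qa_pass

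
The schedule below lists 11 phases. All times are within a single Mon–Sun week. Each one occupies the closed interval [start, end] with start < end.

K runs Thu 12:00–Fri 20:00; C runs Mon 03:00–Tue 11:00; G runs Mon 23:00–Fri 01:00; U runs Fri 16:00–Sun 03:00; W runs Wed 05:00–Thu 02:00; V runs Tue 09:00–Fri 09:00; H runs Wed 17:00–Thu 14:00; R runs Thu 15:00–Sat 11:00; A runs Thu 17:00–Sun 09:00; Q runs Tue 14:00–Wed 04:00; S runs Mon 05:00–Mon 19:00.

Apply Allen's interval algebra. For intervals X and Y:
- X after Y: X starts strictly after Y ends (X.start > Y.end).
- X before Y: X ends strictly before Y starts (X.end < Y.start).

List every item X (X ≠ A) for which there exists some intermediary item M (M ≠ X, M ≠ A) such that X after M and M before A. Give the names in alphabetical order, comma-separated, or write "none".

Target A = [Thu 17:00, Sun 09:00].
Intermediaries M with M before A: C, H, Q, S, W.
Via C — items with X after C: H, K, Q, R, U, W.
Via H — items with X after H: R, U.
Via Q — items with X after Q: H, K, R, U, W.
Via S — items with X after S: G, H, K, Q, R, U, V, W.
Via W — items with X after W: K, R, U.
Union: G, H, K, Q, R, U, V, W.

G, H, K, Q, R, U, V, W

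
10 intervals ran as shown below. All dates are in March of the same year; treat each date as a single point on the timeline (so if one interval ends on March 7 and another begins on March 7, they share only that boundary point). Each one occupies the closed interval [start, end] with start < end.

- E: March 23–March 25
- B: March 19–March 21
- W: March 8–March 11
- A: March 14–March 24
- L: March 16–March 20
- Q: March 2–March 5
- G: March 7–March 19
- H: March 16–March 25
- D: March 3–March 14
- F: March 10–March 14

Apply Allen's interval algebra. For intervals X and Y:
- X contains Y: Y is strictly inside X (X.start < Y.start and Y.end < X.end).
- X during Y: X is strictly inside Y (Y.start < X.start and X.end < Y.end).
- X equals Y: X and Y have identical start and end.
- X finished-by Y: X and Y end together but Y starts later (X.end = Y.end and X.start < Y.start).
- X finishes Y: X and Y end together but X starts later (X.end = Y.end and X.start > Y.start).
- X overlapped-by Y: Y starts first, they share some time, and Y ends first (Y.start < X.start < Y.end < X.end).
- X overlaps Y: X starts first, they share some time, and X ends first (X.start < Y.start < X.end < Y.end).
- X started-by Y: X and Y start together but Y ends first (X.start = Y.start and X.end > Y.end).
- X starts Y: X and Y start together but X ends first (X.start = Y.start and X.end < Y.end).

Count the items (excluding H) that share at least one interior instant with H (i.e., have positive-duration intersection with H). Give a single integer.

5

Target H = [March 16, March 25].
A [March 14, March 24] → overlaps → counts.
B [March 19, March 21] → during → counts.
D [March 3, March 14] → before → no.
E [March 23, March 25] → finishes → counts.
F [March 10, March 14] → before → no.
G [March 7, March 19] → overlaps → counts.
L [March 16, March 20] → starts → counts.
Q [March 2, March 5] → before → no.
W [March 8, March 11] → before → no.
Total: 5.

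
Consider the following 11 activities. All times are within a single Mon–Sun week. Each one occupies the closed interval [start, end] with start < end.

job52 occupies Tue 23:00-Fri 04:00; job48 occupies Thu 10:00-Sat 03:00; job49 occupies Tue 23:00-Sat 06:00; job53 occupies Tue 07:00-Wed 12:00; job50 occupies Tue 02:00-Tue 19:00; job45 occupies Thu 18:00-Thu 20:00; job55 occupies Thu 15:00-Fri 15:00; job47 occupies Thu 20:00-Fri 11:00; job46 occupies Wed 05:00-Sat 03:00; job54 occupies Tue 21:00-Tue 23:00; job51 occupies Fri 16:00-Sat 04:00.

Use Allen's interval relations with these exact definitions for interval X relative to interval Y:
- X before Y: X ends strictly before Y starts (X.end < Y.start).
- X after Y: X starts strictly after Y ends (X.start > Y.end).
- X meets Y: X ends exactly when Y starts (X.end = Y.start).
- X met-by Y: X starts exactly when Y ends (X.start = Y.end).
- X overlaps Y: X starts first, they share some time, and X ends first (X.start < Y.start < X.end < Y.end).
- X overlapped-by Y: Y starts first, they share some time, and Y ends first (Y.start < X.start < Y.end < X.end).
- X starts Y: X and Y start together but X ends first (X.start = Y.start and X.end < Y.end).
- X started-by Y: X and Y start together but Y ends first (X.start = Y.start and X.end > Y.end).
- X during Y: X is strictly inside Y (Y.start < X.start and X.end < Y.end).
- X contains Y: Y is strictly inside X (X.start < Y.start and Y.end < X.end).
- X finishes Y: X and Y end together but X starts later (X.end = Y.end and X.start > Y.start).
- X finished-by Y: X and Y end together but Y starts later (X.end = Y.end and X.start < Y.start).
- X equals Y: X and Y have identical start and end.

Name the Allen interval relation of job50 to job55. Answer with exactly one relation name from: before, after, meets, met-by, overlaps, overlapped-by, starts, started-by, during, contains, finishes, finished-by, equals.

before

job50 = [Tue 02:00, Tue 19:00]; job55 = [Thu 15:00, Fri 15:00].
Compare endpoints: job50.start < job55.start, job50.start < job55.end, job50.end < job55.start, job50.end < job55.end.
That pattern is 'before'.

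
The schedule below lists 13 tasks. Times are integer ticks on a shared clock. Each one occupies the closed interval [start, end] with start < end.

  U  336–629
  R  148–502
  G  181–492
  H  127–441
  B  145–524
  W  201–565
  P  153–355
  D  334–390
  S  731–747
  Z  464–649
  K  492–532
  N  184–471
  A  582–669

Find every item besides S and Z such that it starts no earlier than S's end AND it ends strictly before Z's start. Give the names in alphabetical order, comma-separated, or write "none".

Conditions: its start is no earlier than S's end (X.start >= 747) AND its end is strictly before Z's start (X.end < 464).
A: start 582 >= 747? ✗; end 669 < 464? ✗ → no.
B: start 145 >= 747? ✗; end 524 < 464? ✗ → no.
D: start 334 >= 747? ✗; end 390 < 464? ✓ → no.
G: start 181 >= 747? ✗; end 492 < 464? ✗ → no.
H: start 127 >= 747? ✗; end 441 < 464? ✓ → no.
K: start 492 >= 747? ✗; end 532 < 464? ✗ → no.
N: start 184 >= 747? ✗; end 471 < 464? ✗ → no.
P: start 153 >= 747? ✗; end 355 < 464? ✓ → no.
R: start 148 >= 747? ✗; end 502 < 464? ✗ → no.
U: start 336 >= 747? ✗; end 629 < 464? ✗ → no.
W: start 201 >= 747? ✗; end 565 < 464? ✗ → no.
Result: none.

none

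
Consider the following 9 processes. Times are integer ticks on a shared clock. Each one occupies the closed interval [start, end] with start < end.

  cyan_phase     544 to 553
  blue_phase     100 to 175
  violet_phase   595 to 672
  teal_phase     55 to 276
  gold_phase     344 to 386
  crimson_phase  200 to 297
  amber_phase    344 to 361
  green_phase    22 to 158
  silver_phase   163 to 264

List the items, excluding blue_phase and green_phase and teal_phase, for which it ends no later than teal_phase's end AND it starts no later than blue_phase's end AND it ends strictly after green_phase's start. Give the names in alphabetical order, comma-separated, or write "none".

silver_phase

Conditions: its end is no later than teal_phase's end (X.end <= 276) AND its start is no later than blue_phase's end (X.start <= 175) AND its end is strictly after green_phase's start (X.end > 22).
amber_phase: end 361 <= 276? ✗; start 344 <= 175? ✗; end 361 > 22? ✓ → no.
crimson_phase: end 297 <= 276? ✗; start 200 <= 175? ✗; end 297 > 22? ✓ → no.
cyan_phase: end 553 <= 276? ✗; start 544 <= 175? ✗; end 553 > 22? ✓ → no.
gold_phase: end 386 <= 276? ✗; start 344 <= 175? ✗; end 386 > 22? ✓ → no.
silver_phase: end 264 <= 276? ✓; start 163 <= 175? ✓; end 264 > 22? ✓ → yes.
violet_phase: end 672 <= 276? ✗; start 595 <= 175? ✗; end 672 > 22? ✓ → no.
Result: silver_phase.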